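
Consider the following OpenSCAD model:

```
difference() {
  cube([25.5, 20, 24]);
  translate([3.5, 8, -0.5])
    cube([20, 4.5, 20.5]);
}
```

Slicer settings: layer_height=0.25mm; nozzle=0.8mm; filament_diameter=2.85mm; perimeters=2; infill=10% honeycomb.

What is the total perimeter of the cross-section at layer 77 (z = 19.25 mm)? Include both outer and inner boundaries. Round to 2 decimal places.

At z = 19.25 mm: the cube (footprint 25.5×20) is included at this height (perimeter 91.00 mm); the cube at (3.5, 8) (footprint 20×4.5) is included at this height (perimeter 49.00 mm); Taking the first minus the rest: starting from the 25.5×20 cube, the 20×4.5 cube at (3.5, 8) lies wholly inside it (removes its full 90.00 mm² and its 49.00 mm outline becomes a hole wall) — boundary (outer + 1 inner loop) = 140.00 mm. Overall, the cross-section is one region with 1 hole. Total boundary length (outer + inner) = 140.00 mm.

140.00 mm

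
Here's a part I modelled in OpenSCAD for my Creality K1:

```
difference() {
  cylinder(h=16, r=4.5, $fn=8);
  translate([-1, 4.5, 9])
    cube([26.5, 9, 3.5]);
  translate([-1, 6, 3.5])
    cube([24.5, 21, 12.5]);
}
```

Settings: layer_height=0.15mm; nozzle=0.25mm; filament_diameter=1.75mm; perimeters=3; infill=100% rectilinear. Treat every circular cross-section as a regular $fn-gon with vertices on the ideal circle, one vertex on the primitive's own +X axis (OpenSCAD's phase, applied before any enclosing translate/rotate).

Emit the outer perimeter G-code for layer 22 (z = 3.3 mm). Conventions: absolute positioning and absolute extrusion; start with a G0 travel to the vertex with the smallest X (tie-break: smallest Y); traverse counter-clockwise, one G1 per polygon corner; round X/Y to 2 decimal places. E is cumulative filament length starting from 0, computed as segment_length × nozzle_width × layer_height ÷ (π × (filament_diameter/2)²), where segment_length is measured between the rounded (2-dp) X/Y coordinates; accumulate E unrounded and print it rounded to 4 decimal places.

G0 X-4.50 Y0.00 Z3.30
G1 X-3.18 Y-3.18 E0.0537
G1 X0.00 Y-4.50 E0.1074
G1 X3.18 Y-3.18 E0.1610
G1 X4.50 Y0.00 E0.2147
G1 X3.18 Y3.18 E0.2684
G1 X0.00 Y4.50 E0.3221
G1 X-3.18 Y3.18 E0.3758
G1 X-4.50 Y0.00 E0.4294

At z = 3.3 mm: the r=4.5 cylinder contributes a regular 8-gon of circumradius 4.5; the cube at (-1, 4.5) is absent (z outside [9, 12.5]); the cube at (-1, 6) is not intersected at this z (z outside [3.5, 16]); After the difference (first − rest): none of the subtracted shapes is present at this height, so the r=4.5 cylinder is unchanged — 1 connected region. The outline is a single polygon with 8 vertices. Extrusion per mm of travel: 0.25 × 0.15 / (π × 0.875²) = 0.015591. Accumulating E over each segment gives final E = 0.4294.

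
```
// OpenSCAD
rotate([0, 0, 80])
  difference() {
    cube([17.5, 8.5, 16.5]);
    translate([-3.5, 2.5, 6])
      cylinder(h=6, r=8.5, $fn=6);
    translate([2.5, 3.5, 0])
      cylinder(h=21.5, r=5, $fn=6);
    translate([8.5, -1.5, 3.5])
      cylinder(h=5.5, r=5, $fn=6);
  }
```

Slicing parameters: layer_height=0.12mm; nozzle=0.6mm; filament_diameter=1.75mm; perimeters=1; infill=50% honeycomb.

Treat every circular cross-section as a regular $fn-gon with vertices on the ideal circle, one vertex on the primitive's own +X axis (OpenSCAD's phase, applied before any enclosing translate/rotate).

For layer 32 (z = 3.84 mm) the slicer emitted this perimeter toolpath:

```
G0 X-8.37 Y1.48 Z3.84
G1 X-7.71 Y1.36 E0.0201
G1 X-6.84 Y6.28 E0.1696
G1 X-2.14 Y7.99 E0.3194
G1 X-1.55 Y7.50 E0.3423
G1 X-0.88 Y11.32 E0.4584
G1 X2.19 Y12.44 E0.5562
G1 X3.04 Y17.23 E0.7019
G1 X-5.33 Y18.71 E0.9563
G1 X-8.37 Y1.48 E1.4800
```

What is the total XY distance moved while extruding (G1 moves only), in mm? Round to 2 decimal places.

Sum the Euclidean lengths of each G1 segment: total = 49.44 mm.

49.44 mm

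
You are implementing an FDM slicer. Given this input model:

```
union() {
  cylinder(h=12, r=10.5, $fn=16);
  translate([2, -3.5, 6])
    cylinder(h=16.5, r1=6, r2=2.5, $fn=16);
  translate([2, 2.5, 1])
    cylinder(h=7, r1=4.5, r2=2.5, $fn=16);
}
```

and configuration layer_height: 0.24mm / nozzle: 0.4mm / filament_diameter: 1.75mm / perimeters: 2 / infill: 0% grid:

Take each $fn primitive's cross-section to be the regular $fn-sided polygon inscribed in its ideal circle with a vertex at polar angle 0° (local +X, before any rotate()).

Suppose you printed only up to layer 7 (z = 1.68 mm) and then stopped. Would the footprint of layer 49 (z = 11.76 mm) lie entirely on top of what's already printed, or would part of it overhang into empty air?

entirely on top

Compare the two slices. At z = 1.68: the r=10.5 cylinder contributes a regular 16-gon of circumradius 10.5 (area = (16/2)·10.500²·sin(360°/16) = 337.53 mm²); the cone at (2, -3.5) does not reach this height (z outside [6, 22.5]); the cone at (2, 2.5) (r1=4.5→r2=2.5) has section circumradius 4.306 here — a regular 16-gon (area = (16/2)·4.306²·sin(360°/16) = 56.76 mm²); Merging all regions: the cone at (2, 2.5) lies entirely inside the r=10.5 cylinder, so the union is just the r=10.5 cylinder — area = 337.53 mm². At z = 11.76: the r=10.5 cylinder gives a regular 16-gon of circumradius 10.5 (constant along its height) (area = (16/2)·10.500²·sin(360°/16) = 337.53 mm²); the cone at (2, -3.5) contributes a regular 16-gon of circumradius 4.778 (interpolated between r1=6 and r2=2.5 at t=0.349) (area = (16/2)·4.778²·sin(360°/16) = 69.90 mm²); the cone at (2, 2.5) does not reach this height (z outside [1, 8]); Combining (union): the cone at (2, -3.5) lies entirely inside the r=10.5 cylinder, so the union is just the r=10.5 cylinder — area = 337.53 mm². Checking containment: the cross-section at z = 11.76 is a subset of the cross-section at z = 1.68.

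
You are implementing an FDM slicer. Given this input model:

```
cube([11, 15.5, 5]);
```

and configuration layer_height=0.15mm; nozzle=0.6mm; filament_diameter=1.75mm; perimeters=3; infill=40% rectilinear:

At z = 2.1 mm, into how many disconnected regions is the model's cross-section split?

At z = 2.1 mm: the 11×15.5 cube contributes its full rectangle. The result has 1 disconnected region.

1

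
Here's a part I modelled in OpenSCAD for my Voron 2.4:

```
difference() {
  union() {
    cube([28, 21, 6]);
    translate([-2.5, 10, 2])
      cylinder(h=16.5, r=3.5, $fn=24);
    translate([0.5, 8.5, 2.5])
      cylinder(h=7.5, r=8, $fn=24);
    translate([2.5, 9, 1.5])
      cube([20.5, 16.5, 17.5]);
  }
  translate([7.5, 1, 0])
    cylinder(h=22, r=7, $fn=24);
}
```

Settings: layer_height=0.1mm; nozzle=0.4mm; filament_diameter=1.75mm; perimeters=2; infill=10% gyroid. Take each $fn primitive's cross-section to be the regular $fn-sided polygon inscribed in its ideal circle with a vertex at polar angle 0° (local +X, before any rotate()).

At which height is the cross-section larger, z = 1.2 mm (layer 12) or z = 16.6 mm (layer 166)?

Layer 12 (z = 1.2): the cube (footprint 28×21) is included at this height (area 588.00 mm²); the cylinder at (-2.5, 10) is not intersected at this z (z outside [2, 18.5]); the cylinder at (0.5, 8.5) does not reach this height (z outside [2.5, 10]); the cube at (2.5, 9) does not reach this height (z outside [1.5, 19]); Taking the union: only the 28×21 cube is present, so the union is just that shape — area = 588.00 mm²; the r=7 cylinder at (7.5, 1) gives a regular 24-gon of circumradius 7 (constant along its height) (area = (24/2)·7.000²·sin(360°/24) = 152.19 mm²); After the difference (first − rest): starting from that combined region (588.00 mm²), the r=7 cylinder at (7.5, 1) partially overlaps it — only the 89.96 mm² overlap (of its 152.19 mm²) is removed, clipping the outline — area = 498.04 mm². So its area = 498.04 mm². Layer 166 (z = 16.6): the cube does not reach this height (z outside [0, 6]); the cylinder at (-2.5, 10): section is a regular 24-gon, circumradius r=3.5 (area = (24/2)·3.500²·sin(360°/24) = 38.05 mm²); the cylinder at (0.5, 8.5) is absent (z outside [2.5, 10]); the cube at (2.5, 9) is present — its section is the full 20.5×16.5 rectangle (area 338.25 mm²); Taking the union: the 2 present regions are separate (no shared area or edge), so areas and boundary lengths simply add and each stays a separate island — area = 376.30 mm²; the r=7 cylinder at (7.5, 1) contributes a regular 24-gon of circumradius 7 (area = (24/2)·7.000²·sin(360°/24) = 152.19 mm²); After the difference (first − rest): starting from that combined region (376.30 mm²), the r=7 cylinder at (7.5, 1) misses the remaining region (no effect) — area = 376.30 mm². So its area = 376.30 mm². Layer 12 is larger (498.04 vs 376.30 mm²).

layer 12 (z = 1.2 mm)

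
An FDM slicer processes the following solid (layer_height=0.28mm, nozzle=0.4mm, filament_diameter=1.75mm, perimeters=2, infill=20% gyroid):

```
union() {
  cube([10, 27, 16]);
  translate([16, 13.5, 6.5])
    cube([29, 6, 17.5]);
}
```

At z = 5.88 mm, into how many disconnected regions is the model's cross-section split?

At z = 5.88 mm: the cube (footprint 10×27) is included at this height; the cube at (16, 13.5) is absent (z outside [6.5, 24]); Taking the union: only the 10×27 cube is present, so the union is just that shape — 1 connected region. The result has 1 disconnected region.

1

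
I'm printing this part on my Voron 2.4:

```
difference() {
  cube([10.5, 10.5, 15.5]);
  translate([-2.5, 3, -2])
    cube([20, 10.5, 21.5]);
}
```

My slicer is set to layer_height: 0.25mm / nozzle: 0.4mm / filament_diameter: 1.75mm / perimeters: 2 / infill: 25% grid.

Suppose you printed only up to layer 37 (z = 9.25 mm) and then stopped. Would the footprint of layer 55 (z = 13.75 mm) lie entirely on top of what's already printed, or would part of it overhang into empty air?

Compare the two slices. At z = 9.25: the 10.5×10.5 cube contributes its full rectangle (area 110.25 mm²); the cube at (-2.5, 3) is present — its section is the full 20×10.5 rectangle (area 210.00 mm²); Subtracting the remaining from the first: starting from the 10.5×10.5 cube (110.25 mm²), the 20×10.5 cube at (-2.5, 3) partially overlaps it — only the 78.75 mm² overlap (of its 210.00 mm²) is removed, clipping the outline — area = 31.50 mm². At z = 13.75: the cube (footprint 10.5×10.5) is included at this height (area 110.25 mm²); the cube at (-2.5, 3) (footprint 20×10.5) is included at this height (area 210.00 mm²); Taking the first minus the rest: starting from the 10.5×10.5 cube (110.25 mm²), the 20×10.5 cube at (-2.5, 3) partially overlaps it — only the 78.75 mm² overlap (of its 210.00 mm²) is removed, clipping the outline — area = 31.50 mm². Checking containment: the cross-section at z = 13.75 is a subset of the cross-section at z = 9.25.

entirely on top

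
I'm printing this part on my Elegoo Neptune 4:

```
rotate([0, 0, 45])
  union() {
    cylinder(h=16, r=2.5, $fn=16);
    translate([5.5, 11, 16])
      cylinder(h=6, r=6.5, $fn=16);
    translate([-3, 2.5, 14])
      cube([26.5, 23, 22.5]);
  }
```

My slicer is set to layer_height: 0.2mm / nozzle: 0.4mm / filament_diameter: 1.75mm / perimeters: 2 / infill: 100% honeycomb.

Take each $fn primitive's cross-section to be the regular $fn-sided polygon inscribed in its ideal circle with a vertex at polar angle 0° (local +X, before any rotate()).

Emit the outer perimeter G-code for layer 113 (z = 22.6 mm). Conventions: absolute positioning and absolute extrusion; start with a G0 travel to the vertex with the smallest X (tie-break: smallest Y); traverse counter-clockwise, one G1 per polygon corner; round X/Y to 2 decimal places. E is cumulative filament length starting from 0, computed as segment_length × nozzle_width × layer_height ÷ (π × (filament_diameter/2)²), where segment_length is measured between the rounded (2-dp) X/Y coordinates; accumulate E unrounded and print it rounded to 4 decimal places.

At z = 22.6 mm: the cylinder is not intersected at this z (z outside [0, 16]); the cylinder at (5.5, 11) is absent (z outside [16, 22]); the cube at (-3, 2.5) is present — its section is the full 26.5×23 rectangle; Merging all regions: only the 26.5×23 cube at (-3, 2.5) is present, so the union is just that shape — 1 connected region; (whole slice rotated 45° about Z — lengths, areas and connectivity unchanged). The outline is a single polygon with 4 vertices. Extrusion per mm of travel: 0.4 × 0.2 / (π × 0.875²) = 0.033260. Accumulating E over each segment gives final E = 3.2926.

G0 X-20.15 Y15.91 Z22.60
G1 X-3.89 Y-0.35 E0.7648
G1 X14.85 Y18.38 E1.6461
G1 X-1.41 Y34.65 E2.4111
G1 X-20.15 Y15.91 E3.2926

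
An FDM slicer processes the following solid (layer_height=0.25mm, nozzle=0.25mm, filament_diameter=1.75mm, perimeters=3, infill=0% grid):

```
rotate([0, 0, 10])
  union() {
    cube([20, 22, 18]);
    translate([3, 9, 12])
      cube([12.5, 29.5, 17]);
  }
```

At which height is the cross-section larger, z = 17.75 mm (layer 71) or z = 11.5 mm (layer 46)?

Layer 71 (z = 17.75): the cube (footprint 20×22) is included at this height (area 440.00 mm²); the 12.5×29.5 cube at (3, 9) contributes its full rectangle (area 368.75 mm²); Combining (union): the regions partially overlap — summed areas 808.75 mm² minus the doubly-counted overlap 162.50 mm² gives 646.25 mm² — area = 646.25 mm²; (rotated 10° about Z; rotation is an isometry so areas/perimeters/island counts are preserved). So its area = 646.25 mm². Layer 46 (z = 11.5): the cube (footprint 20×22) is included at this height (area 440.00 mm²); the cube at (3, 9) does not reach this height (z outside [12, 29]); Merging all regions: only the 20×22 cube is present, so the union is just that shape — area = 440.00 mm²; (whole slice rotated 10° about Z — lengths, areas and connectivity unchanged). So its area = 440.00 mm². Layer 71 is larger (646.25 vs 440.00 mm²).

layer 71 (z = 17.75 mm)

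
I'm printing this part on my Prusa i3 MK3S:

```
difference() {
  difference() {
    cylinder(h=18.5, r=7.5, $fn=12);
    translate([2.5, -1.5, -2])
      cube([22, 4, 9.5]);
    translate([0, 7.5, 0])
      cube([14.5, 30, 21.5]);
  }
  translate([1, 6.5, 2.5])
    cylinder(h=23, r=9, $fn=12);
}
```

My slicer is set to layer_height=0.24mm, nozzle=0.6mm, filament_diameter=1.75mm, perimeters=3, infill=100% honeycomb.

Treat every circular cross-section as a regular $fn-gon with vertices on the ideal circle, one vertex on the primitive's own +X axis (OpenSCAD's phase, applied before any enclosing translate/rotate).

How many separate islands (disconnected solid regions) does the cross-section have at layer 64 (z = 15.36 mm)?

1

At z = 15.36 mm: the r=7.5 cylinder gives a regular 12-gon of circumradius 7.5 (constant along its height); the cube at (2.5, -1.5) is absent (z outside [-2, 7.5]); the cube at (0, 7.5) is present — its section is the full 14.5×30 rectangle; Taking the first minus the rest: starting from the r=7.5 cylinder, the 14.5×30 cube at (0, 7.5) misses the remaining region (no effect) — 1 connected region; the r=9 cylinder at (1, 6.5) contributes a regular 12-gon of circumradius 9; Taking the first minus the rest: starting from that combined region, the r=9 cylinder at (1, 6.5) partially overlaps it — only the 100.03 mm² overlap (of its 243.00 mm²) is removed, clipping the outline — 1 connected region. Overall, the cross-section is a single solid region. Island count = 1.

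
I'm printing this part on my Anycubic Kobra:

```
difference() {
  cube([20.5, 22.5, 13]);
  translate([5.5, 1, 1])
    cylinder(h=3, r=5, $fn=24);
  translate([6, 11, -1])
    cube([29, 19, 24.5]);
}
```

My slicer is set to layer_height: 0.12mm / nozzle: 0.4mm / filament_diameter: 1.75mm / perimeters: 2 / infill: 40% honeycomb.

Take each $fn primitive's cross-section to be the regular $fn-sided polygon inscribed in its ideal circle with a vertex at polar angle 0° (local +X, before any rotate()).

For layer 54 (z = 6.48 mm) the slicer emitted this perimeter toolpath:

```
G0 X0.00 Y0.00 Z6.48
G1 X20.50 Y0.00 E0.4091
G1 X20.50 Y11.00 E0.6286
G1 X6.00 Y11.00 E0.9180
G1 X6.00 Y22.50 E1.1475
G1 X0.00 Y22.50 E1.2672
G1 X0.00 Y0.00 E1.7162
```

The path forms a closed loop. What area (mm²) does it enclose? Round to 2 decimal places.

294.50 mm²

Apply the shoelace formula to the sequence of (X, Y) vertices; enclosed area = 294.50 mm².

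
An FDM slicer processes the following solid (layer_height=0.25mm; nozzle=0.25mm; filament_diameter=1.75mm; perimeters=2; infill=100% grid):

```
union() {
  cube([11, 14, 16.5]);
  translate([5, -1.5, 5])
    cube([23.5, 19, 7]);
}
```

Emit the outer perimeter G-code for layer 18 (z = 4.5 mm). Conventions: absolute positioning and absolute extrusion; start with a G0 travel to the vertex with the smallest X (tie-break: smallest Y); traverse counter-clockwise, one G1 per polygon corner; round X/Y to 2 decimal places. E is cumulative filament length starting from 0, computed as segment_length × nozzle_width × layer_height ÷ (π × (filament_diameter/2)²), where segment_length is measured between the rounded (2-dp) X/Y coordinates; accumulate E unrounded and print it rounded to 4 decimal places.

G0 X0.00 Y0.00 Z4.50
G1 X11.00 Y0.00 E0.2858
G1 X11.00 Y14.00 E0.6496
G1 X0.00 Y14.00 E0.9354
G1 X0.00 Y0.00 E1.2992

At z = 4.5 mm: the cube is present — its section is the full 11×14 rectangle; the cube at (5, -1.5) is not intersected at this z (z outside [5, 12]); Merging all regions: only the 11×14 cube is present, so the union is just that shape — 1 connected region. The outline is a single polygon with 4 vertices. Extrusion per mm of travel: 0.25 × 0.25 / (π × 0.875²) = 0.025984. Accumulating E over each segment gives final E = 1.2992.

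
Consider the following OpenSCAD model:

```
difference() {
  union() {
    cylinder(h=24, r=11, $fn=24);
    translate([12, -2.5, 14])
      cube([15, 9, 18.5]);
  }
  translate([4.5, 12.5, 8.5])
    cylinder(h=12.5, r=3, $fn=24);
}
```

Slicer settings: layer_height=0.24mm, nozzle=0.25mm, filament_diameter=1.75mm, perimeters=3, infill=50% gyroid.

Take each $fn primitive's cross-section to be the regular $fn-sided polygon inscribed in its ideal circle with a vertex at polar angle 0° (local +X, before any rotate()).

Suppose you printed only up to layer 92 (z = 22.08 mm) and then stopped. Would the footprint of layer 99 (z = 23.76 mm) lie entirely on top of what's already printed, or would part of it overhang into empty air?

entirely on top

Compare the two slices. At z = 22.08: the r=11 cylinder contributes a regular 24-gon of circumradius 11 (area = (24/2)·11.000²·sin(360°/24) = 375.81 mm²); the cube at (12, -2.5) is present — its section is the full 15×9 rectangle (area 135.00 mm²); Taking the union: the 2 present regions are separate (no shared area or edge), so areas and boundary lengths simply add and each stays a separate island — area = 510.81 mm²; the cylinder at (4.5, 12.5) is absent (z outside [8.5, 21]); After the difference (first − rest): none of the subtracted shapes is present at this height, so the result so far is unchanged — area = 510.81 mm². At z = 23.76: the r=11 cylinder contributes a regular 24-gon of circumradius 11 (area = (24/2)·11.000²·sin(360°/24) = 375.81 mm²); the cube at (12, -2.5) is present — its section is the full 15×9 rectangle (area 135.00 mm²); Merging all regions: the 2 present regions are separate (no shared area or edge), so areas and boundary lengths simply add and each stays a separate island — area = 510.81 mm²; the cylinder at (4.5, 12.5) is absent (z outside [8.5, 21]); Taking the first minus the rest: none of the subtracted shapes is present at this height, so that combined region is unchanged — area = 510.81 mm². Checking containment: the cross-section at z = 23.76 is a subset of the cross-section at z = 22.08.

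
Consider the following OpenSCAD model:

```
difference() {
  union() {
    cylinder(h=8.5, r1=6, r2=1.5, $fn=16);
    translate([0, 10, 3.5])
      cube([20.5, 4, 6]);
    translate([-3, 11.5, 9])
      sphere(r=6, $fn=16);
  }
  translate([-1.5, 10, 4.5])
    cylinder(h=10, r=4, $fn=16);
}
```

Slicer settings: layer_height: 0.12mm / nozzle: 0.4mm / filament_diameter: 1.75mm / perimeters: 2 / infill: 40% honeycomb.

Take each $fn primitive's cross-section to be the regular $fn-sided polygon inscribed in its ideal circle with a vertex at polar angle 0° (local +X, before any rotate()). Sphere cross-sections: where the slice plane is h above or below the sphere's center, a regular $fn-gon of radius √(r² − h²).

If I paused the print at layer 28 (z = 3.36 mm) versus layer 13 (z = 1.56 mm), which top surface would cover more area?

Layer 28 (z = 3.36): the cone contributes a regular 16-gon of circumradius 4.221 (interpolated between r1=6 and r2=1.5 at t=0.395) (area = (16/2)·4.221²·sin(360°/16) = 54.55 mm²); the cube at (0, 10) is not intersected at this z (z outside [3.5, 9.5]); the r=6 sphere at (-3, 11.5) contributes a regular 16-gon of circumradius √(6²−5.64²) = 2.047 (area = (16/2)·2.047²·sin(360°/16) = 12.83 mm²); Taking the union: the 2 present regions are separate (no shared area or edge), so areas and boundary lengths simply add and each stays a separate island — area = 67.38 mm²; the cylinder at (-1.5, 10) does not reach this height (z outside [4.5, 14.5]); Taking the first minus the rest: none of the subtracted shapes is present at this height, so the result so far is unchanged — area = 67.38 mm². So its area = 67.38 mm². Layer 13 (z = 1.56): the cone: at t=0.184 of its height the radius interpolates to r₁+(r₂−r₁)t = 5.174, giving a regular 16-gon of that circumradius (area = (16/2)·5.174²·sin(360°/16) = 81.96 mm²); the cube at (0, 10) is absent (z outside [3.5, 9.5]); the sphere at (-3, 11.5) is absent (|z−center|=7.440 > r=6); Combining (union): only the cone is present, so the union is just that shape — area = 81.96 mm²; the cylinder at (-1.5, 10) is absent (z outside [4.5, 14.5]); After the difference (first − rest): none of the subtracted shapes is present at this height, so the result so far is unchanged — area = 81.96 mm². So its area = 81.96 mm². Layer 13 is larger (81.96 vs 67.38 mm²).

layer 13 (z = 1.56 mm)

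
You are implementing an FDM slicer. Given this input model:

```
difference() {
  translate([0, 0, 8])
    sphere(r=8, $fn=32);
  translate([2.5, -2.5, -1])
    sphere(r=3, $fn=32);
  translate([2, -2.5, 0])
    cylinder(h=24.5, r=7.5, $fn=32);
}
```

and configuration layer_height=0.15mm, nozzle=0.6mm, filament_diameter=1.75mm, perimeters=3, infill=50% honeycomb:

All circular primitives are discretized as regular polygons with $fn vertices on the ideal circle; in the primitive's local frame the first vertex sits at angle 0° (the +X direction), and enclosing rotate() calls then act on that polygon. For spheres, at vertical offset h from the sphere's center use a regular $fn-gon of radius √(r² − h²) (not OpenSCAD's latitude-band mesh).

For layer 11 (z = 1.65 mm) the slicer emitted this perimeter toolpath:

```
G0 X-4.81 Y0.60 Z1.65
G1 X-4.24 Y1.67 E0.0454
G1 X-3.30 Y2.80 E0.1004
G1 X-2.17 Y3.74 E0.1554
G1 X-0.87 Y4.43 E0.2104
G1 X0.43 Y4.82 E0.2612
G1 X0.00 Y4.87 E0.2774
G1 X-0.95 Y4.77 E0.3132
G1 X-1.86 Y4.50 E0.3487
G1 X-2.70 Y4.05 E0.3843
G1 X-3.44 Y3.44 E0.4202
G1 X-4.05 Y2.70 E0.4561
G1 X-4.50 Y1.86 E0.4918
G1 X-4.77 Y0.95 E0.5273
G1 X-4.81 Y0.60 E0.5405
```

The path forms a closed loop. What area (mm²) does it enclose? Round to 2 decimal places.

Apply the shoelace formula to the sequence of (X, Y) vertices; enclosed area = 2.79 mm².

2.79 mm²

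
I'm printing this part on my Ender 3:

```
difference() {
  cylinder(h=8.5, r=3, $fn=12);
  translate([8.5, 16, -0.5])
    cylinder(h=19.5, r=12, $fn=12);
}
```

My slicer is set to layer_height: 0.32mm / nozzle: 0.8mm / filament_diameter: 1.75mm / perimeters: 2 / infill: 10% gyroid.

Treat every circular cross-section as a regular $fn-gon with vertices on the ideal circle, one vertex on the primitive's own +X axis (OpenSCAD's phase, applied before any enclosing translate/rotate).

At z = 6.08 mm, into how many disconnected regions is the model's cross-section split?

At z = 6.08 mm: the r=3 cylinder gives a regular 12-gon of circumradius 3 (constant along its height); the r=12 cylinder at (8.5, 16) contributes a regular 12-gon of circumradius 12; Taking the first minus the rest: starting from the r=3 cylinder, the r=12 cylinder at (8.5, 16) misses the remaining region (no effect) — 1 connected region. The result has 1 disconnected region.

1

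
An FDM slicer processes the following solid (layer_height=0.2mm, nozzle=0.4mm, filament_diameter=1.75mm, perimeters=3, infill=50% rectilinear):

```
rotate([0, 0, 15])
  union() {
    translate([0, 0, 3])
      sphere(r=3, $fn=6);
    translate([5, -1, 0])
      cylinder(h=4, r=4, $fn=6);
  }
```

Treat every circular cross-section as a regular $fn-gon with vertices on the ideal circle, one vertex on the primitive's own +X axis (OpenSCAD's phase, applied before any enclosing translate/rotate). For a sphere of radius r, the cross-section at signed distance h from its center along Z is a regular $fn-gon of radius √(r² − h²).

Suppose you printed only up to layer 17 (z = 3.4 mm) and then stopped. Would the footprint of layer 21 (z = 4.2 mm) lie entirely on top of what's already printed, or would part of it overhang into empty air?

entirely on top

Compare the two slices. At z = 3.4: the r=3 sphere contributes a regular 6-gon of circumradius √(3²−0.4²) = 2.973 (area = (6/2)·2.973²·sin(360°/6) = 22.97 mm²); the cylinder at (5, -1): section is a regular 6-gon, circumradius r=4 (area = (6/2)·4.000²·sin(360°/6) = 41.57 mm²); Combining (union): the regions partially overlap — summed areas 64.54 mm² minus the doubly-counted overlap 3.08 mm² gives 61.45 mm² — area = 61.45 mm²; (whole slice rotated 15° about Z — lengths, areas and connectivity unchanged). At z = 4.2: the r=3 sphere contributes a regular 6-gon of circumradius √(3²−1.2²) = 2.750 (area = (6/2)·2.750²·sin(360°/6) = 19.64 mm²); the cylinder at (5, -1) does not reach this height (z outside [0, 4]); Taking the union: only the r=3 sphere is present, so the union is just that shape — area = 19.64 mm²; (rotated 15° about Z; rotation is an isometry so areas/perimeters/island counts are preserved). Checking containment: the cross-section at z = 4.2 is a subset of the cross-section at z = 3.4.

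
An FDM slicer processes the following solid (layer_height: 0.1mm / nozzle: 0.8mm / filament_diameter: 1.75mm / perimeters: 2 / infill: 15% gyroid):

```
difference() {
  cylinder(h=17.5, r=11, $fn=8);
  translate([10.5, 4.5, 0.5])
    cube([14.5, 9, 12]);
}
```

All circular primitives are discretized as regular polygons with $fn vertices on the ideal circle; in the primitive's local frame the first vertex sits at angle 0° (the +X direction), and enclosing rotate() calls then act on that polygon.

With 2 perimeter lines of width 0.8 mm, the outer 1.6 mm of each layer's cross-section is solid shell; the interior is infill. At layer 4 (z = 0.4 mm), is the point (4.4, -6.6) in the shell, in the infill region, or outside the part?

infill

At z = 0.4 mm: the cylinder: section is a regular 8-gon, circumradius r=11; the cube at (10.5, 4.5) does not reach this height (z outside [0.5, 12.5]); Subtracting the remaining from the first: none of the subtracted shapes is present at this height, so the r=11 cylinder is unchanged — 1 connected region. Overall, the cross-section is a single solid region. The nearest boundary edge runs (-0.00, -11.00)→(7.78, -7.78); distance from the point to it = 2.38 mm. The point is inside the cross-section and 2.38 mm from the nearest boundary — more than the 1.6 mm shell width (2 × 0.8), so it's in the infill interior.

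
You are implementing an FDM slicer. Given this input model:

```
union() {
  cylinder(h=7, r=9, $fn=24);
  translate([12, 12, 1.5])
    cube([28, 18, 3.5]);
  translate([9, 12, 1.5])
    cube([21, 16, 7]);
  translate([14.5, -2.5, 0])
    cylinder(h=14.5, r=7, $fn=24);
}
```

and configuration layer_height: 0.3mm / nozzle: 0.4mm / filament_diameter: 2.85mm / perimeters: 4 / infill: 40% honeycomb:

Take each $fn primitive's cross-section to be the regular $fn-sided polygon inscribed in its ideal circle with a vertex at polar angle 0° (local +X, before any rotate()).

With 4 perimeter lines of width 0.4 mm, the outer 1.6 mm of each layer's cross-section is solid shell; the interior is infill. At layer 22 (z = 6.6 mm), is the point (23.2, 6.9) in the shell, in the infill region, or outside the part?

At z = 6.6 mm: the cylinder: section is a regular 24-gon, circumradius r=9; the cube at (12, 12) does not reach this height (z outside [1.5, 5]); the cube at (9, 12) (footprint 21×16) is included at this height; the r=7 cylinder at (14.5, -2.5) gives a regular 24-gon of circumradius 7 (constant along its height); Merging all regions: the regions partially overlap (shared area 4.81 mm²), so overlapping operands fuse into one piece — 2 connected regions. Overall, the cross-section has 2 separate islands. The nearest boundary edge runs (30.00, 12.00)→(9.00, 12.00); distance from the point to it = 5.10 mm. The point is not inside any of the regions above, so it lies outside the cross-section (5.10 mm from the nearest boundary).

outside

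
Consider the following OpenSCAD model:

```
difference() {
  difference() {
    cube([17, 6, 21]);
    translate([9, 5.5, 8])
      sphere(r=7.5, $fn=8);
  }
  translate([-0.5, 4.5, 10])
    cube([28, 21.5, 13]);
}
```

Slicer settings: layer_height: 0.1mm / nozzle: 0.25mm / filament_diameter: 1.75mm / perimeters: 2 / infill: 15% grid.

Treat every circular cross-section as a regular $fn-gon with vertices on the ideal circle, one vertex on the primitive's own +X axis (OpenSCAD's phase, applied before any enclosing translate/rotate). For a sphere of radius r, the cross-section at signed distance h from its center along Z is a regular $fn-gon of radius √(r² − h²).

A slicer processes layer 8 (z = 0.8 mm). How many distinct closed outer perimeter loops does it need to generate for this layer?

1

At z = 0.8 mm: the cube is present — its section is the full 17×6 rectangle; the r=7.5 sphere at (9, 5.5) slices to a regular 8-gon of circumradius 2.100 (√(r²−h²) with h=7.2 from center); Taking the first minus the rest: starting from the 17×6 cube, the r=7.5 sphere at (9, 5.5) partially overlaps it — only the 8.23 mm² overlap (of its 12.47 mm²) is removed, clipping the outline — 1 connected region; the cube at (-0.5, 4.5) does not reach this height (z outside [10, 23]); Subtracting the remaining from the first: none of the subtracted shapes is present at this height, so the result so far is unchanged — 1 connected region. The result has 1 disconnected region.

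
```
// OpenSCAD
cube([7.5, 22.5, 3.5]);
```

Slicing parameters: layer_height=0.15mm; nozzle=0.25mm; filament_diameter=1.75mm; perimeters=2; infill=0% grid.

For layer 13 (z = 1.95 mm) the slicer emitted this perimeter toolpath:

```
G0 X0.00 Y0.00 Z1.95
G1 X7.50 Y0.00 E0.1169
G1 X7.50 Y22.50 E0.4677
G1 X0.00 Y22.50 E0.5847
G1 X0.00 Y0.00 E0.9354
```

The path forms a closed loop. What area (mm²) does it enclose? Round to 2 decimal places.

168.75 mm²

Apply the shoelace formula to the sequence of (X, Y) vertices; enclosed area = 168.75 mm².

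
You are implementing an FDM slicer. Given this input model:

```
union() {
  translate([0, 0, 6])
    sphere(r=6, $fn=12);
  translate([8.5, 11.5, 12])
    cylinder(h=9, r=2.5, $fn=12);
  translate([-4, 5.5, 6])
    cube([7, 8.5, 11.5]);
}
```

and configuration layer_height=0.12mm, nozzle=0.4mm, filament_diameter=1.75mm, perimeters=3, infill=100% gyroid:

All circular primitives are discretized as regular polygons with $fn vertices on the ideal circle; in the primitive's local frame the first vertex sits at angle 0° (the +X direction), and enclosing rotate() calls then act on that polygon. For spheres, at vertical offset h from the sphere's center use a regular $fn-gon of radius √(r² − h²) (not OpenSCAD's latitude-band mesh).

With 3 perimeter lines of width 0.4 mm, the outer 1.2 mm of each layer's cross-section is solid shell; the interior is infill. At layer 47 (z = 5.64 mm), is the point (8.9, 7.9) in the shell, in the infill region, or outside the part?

At z = 5.64 mm: the r=6 sphere slices to a regular 12-gon of circumradius 5.989 (√(r²−h²) with h=0.36 from center); the cylinder at (8.5, 11.5) does not reach this height (z outside [12, 21]); the cube at (-4, 5.5) is absent (z outside [6, 17.5]); Taking the union: only the r=6 sphere is present, so the union is just that shape — 1 connected region. Overall, the cross-section is a single solid region. The nearest boundary edge runs (5.19, 2.99)→(2.99, 5.19); distance from the point to it = 6.09 mm. The point is not inside any of the regions above, so it lies outside the cross-section (6.09 mm from the nearest boundary).

outside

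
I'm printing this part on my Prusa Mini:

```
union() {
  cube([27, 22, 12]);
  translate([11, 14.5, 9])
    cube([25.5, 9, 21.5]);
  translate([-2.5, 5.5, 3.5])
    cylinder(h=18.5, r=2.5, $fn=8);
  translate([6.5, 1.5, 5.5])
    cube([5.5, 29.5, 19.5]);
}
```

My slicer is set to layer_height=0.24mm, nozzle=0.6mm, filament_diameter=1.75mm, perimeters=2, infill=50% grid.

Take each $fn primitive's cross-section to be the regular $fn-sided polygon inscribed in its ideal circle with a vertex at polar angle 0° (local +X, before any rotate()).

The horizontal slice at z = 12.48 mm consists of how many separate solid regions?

At z = 12.48 mm: the cube does not reach this height (z outside [0, 12]); the cube at (11, 14.5) (footprint 25.5×9) is included at this height; the cylinder at (-2.5, 5.5): section is a regular 8-gon, circumradius r=2.5; the 5.5×29.5 cube at (6.5, 1.5) contributes its full rectangle; Taking the union: the regions partially overlap (shared area 9.00 mm²), so overlapping operands fuse into one piece — 2 connected regions. The result has 2 disconnected regions.

2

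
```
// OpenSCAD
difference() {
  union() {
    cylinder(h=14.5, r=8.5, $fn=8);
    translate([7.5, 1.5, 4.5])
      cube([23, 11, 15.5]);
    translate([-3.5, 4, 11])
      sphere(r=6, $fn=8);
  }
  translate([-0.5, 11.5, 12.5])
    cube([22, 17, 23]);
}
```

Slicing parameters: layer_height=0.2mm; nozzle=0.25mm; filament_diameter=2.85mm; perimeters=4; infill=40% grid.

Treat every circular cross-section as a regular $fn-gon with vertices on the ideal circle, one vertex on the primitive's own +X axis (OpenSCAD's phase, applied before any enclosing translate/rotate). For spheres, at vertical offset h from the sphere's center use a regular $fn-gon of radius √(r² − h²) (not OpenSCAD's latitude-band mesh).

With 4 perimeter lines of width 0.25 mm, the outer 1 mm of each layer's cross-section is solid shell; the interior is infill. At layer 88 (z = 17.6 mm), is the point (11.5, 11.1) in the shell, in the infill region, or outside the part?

At z = 17.6 mm: the cylinder does not reach this height (z outside [0, 14.5]); the 23×11 cube at (7.5, 1.5) contributes its full rectangle; the sphere at (-3.5, 4) is absent (|z−center|=6.600 > r=6); Merging all regions: only the 23×11 cube at (7.5, 1.5) is present, so the union is just that shape — 1 connected region; the cube at (-0.5, 11.5) is present — its section is the full 22×17 rectangle; Subtracting the remaining from the first: starting from that combined region, the 22×17 cube at (-0.5, 11.5) partially overlaps it — only the 14.00 mm² overlap (of its 374.00 mm²) is removed, clipping the outline — 1 connected region. Overall, the cross-section is a single solid region. The nearest boundary edge runs (7.50, 11.50)→(21.50, 11.50); distance from the point to it = 0.40 mm. The point is inside the cross-section, 0.40 mm from the nearest boundary — within the 1 mm shell band (4 × 0.25).

shell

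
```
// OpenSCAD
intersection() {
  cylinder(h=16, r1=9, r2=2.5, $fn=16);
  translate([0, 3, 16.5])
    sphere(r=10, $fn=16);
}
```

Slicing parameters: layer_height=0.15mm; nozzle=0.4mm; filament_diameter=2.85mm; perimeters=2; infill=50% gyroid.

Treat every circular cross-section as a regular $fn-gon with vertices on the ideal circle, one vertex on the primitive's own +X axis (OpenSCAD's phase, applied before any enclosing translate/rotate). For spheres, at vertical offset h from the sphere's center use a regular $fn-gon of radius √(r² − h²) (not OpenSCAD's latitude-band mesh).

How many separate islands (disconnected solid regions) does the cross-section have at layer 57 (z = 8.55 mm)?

At z = 8.55 mm: the cone: at t=0.534 of its height the radius interpolates to r₁+(r₂−r₁)t = 5.527, giving a regular 16-gon of that circumradius; the r=10 sphere at (0, 3) contributes a regular 16-gon of circumradius √(10²−7.95²) = 6.066; After intersecting: the r=10 sphere at (0, 3) partially overlaps the cone; clipping to the common part keeps 68.53 mm² — 1 connected region. Overall, the cross-section is a single solid region. Island count = 1.

1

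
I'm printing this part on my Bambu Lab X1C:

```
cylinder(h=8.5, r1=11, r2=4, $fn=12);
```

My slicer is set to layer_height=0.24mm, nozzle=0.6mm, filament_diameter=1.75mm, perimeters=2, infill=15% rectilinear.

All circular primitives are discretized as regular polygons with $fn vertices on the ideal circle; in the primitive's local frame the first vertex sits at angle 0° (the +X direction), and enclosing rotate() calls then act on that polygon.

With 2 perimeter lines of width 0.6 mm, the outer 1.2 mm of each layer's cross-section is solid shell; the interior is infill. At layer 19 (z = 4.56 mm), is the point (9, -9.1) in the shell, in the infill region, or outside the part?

outside

At z = 4.56 mm: the cone: at t=0.536 of its height the radius interpolates to r₁+(r₂−r₁)t = 7.245, giving a regular 12-gon of that circumradius. Overall, the cross-section is a single solid region. The nearest boundary edge runs (3.62, -6.27)→(6.27, -3.62); distance from the point to it = 5.80 mm. The point is not inside any of the regions above, so it lies outside the cross-section (5.80 mm from the nearest boundary).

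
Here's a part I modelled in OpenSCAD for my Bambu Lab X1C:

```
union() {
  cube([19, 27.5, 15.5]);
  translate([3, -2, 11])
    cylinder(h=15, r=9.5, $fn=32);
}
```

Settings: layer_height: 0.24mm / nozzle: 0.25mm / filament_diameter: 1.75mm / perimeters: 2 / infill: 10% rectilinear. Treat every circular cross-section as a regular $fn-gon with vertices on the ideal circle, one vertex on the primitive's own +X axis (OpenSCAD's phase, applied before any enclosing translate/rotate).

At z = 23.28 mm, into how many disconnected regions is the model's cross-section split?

1

At z = 23.28 mm: the cube is absent (z outside [0, 15.5]); the r=9.5 cylinder at (3, -2) gives a regular 32-gon of circumradius 9.5 (constant along its height); Combining (union): only the r=9.5 cylinder at (3, -2) is present, so the union is just that shape — 1 connected region. The result has 1 disconnected region.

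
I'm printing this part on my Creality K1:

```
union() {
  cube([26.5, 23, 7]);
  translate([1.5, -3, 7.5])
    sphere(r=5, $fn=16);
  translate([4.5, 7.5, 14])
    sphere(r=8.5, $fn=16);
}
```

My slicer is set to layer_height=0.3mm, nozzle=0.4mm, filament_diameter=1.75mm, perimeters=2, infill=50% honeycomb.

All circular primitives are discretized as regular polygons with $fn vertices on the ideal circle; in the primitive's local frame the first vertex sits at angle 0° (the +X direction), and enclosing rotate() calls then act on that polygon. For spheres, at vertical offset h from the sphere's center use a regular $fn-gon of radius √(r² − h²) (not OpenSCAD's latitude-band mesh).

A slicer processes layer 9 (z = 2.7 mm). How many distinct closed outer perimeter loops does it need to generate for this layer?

2

At z = 2.7 mm: the cube (footprint 26.5×23) is included at this height; the sphere at (1.5, -3): section is a regular 16-gon, circumradius = √(r²−h²) = √(5²−4.8²) = 1.400; the sphere at (4.5, 7.5) does not reach this height (|z−center|=11.300 > r=8.5); Taking the union: the 2 present regions are separate (no shared area or edge), so areas and boundary lengths simply add and each stays a separate island — 2 connected regions. The result has 2 disconnected regions.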